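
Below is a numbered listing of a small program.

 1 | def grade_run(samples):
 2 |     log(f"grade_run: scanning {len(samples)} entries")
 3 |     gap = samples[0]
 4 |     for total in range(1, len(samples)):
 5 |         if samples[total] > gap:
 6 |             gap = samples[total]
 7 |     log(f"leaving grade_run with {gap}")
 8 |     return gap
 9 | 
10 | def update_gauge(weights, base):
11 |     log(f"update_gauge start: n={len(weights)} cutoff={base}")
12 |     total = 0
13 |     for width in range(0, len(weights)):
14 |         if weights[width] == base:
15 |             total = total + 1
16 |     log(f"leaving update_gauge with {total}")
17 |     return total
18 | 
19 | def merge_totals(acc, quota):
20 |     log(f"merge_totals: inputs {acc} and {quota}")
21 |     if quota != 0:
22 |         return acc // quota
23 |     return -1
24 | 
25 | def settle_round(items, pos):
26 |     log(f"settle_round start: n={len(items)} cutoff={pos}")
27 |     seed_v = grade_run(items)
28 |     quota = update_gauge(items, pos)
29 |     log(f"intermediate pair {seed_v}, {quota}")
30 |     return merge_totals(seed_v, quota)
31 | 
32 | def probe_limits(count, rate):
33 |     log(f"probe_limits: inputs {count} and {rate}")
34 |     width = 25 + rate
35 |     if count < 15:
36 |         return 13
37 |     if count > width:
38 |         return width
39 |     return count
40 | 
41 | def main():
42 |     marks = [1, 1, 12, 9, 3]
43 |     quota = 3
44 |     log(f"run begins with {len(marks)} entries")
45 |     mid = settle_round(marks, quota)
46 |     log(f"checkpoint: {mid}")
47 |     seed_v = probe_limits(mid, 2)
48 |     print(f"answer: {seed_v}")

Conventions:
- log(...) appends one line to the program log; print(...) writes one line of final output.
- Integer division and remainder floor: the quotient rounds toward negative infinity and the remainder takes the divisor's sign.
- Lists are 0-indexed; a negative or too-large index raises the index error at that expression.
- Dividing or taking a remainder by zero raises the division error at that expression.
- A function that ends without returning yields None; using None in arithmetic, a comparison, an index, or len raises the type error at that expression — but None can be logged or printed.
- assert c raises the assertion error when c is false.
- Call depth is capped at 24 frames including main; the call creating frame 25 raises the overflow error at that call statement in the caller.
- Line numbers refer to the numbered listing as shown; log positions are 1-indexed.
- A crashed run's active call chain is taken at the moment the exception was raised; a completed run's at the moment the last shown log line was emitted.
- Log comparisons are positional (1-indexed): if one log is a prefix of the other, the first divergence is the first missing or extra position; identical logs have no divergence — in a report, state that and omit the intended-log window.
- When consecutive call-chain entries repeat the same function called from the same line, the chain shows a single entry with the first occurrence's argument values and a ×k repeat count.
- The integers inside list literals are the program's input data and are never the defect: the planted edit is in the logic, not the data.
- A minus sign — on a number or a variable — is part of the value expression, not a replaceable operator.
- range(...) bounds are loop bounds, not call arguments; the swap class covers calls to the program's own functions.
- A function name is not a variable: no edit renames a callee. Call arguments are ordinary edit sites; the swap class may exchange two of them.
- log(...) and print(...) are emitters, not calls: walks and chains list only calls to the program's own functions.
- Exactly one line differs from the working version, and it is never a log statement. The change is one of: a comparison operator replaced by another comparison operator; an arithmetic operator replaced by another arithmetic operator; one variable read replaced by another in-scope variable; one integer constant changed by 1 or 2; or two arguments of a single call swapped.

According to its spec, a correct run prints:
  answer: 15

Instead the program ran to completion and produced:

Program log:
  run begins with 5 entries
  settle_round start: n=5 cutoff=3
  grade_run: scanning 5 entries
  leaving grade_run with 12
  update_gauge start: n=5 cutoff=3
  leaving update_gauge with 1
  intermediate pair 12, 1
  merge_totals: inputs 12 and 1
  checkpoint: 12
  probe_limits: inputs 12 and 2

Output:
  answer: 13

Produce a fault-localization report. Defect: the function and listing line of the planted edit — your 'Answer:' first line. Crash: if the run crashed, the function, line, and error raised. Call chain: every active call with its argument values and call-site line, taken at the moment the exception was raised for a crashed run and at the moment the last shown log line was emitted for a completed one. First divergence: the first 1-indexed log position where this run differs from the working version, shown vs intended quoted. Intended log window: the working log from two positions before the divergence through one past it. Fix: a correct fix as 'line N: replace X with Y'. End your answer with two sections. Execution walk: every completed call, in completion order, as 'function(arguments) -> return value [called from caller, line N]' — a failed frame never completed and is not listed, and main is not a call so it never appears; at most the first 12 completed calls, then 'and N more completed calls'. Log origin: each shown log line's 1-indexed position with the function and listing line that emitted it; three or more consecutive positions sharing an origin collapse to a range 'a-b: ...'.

Answer: the defect is in probe_limits at line 36.
Core observation: The logs agree in full; only the final output differs.
Call chain: main -> probe_limits(12, 2) (called at line 47).
First divergence: none (the log streams are identical).
Execution walk:
  grade_run([1, 1, 12, 9, 3]) -> 12  [called from settle_round, line 27]
  update_gauge([1, 1, 12, 9, 3], 3) -> 1  [called from settle_round, line 28]
  merge_totals(12, 1) -> 12  [called from settle_round, line 30]
  settle_round([1, 1, 12, 9, 3], 3) -> 12  [called from main, line 45]
  probe_limits(12, 2) -> 13  [called from main, line 47]
Log line origins:
  1: emitted by main (line 44)
  2: emitted by settle_round (line 26)
  3: emitted by grade_run (line 2)
  4: emitted by grade_run (line 7)
  5: emitted by update_gauge (line 11)
  6: emitted by update_gauge (line 16)
  7: emitted by settle_round (line 29)
  8: emitted by merge_totals (line 20)
  9: emitted by main (line 46)
  10: emitted by probe_limits (line 33)
A correct fix: line 36: replace `13` with `15`.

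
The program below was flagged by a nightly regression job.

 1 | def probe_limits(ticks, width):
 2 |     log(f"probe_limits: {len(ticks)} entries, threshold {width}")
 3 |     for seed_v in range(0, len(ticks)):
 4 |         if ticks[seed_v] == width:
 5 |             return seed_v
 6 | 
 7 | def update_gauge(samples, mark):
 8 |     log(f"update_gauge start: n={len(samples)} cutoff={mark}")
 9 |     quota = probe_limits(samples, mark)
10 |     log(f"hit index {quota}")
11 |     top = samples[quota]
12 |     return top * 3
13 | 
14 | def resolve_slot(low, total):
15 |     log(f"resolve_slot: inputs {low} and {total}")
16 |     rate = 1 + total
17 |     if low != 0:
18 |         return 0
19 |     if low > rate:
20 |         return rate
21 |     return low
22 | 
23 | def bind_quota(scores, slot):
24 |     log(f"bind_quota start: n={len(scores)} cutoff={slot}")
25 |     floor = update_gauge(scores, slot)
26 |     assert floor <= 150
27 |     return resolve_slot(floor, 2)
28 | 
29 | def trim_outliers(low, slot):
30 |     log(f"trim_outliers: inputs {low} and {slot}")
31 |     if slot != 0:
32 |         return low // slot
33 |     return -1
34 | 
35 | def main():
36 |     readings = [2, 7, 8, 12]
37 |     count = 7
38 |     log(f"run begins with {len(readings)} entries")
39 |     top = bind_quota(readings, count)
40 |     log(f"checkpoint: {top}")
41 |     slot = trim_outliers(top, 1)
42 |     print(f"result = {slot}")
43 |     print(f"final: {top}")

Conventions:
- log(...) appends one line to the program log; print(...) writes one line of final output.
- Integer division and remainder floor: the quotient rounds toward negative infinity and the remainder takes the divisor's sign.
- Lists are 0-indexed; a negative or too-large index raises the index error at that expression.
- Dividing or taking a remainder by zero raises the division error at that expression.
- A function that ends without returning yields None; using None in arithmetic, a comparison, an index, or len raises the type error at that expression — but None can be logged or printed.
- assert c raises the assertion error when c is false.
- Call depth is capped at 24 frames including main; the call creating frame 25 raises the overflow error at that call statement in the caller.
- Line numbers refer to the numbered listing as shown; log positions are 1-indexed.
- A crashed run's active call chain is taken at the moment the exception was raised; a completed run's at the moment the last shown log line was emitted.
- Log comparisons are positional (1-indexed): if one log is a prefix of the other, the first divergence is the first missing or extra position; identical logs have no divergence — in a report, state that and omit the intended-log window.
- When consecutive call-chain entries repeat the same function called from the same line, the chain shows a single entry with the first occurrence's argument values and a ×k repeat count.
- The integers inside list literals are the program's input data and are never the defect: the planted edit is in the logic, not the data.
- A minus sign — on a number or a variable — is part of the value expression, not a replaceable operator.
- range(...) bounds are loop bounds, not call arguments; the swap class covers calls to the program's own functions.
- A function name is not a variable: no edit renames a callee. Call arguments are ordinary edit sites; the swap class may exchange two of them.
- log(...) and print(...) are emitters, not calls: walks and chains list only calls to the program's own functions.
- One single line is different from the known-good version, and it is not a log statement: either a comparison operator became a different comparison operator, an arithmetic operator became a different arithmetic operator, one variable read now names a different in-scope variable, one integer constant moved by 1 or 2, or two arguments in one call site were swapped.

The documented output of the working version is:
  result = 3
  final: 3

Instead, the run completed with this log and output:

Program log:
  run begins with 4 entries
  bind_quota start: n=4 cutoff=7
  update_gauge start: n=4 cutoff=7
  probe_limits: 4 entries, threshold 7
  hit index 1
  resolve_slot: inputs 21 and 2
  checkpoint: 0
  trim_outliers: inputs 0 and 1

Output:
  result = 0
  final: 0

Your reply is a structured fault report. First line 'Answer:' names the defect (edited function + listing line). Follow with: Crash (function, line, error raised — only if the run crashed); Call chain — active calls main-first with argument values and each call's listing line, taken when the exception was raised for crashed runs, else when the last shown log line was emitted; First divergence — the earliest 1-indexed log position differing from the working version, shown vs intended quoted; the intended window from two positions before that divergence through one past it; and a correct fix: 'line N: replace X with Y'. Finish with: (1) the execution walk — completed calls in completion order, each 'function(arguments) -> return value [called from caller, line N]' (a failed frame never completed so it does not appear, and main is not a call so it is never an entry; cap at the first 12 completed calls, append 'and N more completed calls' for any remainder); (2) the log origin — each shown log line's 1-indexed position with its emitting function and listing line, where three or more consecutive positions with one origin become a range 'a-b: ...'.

Answer: the defect is in resolve_slot at line 17.
Key fact: Everything matches until log position 7, which reads 'checkpoint: 0' in place of 'checkpoint: 3'.
Call chain: main -> trim_outliers(0, 1) (called at line 41).
First divergence: at position 7 the run shows 'checkpoint: 0' where the working version logs 'checkpoint: 3'.
Intended log window:
  5: hit index 1
  6: resolve_slot: inputs 21 and 2
  7: checkpoint: 3
  8: trim_outliers: inputs 3 and 1
Execution walk:
  probe_limits([2, 7, 8, 12], 7) -> 1  [called from update_gauge, line 9]
  update_gauge([2, 7, 8, 12], 7) -> 21  [called from bind_quota, line 25]
  resolve_slot(21, 2) -> 0  [called from bind_quota, line 27]
  bind_quota([2, 7, 8, 12], 7) -> 0  [called from main, line 39]
  trim_outliers(0, 1) -> 0  [called from main, line 41]
Origin of each log line:
  1 — main, line 38
  2 — bind_quota, line 24
  3 — update_gauge, line 8
  4 — probe_limits, line 2
  5 — update_gauge, line 10
  6 — resolve_slot, line 15
  7 — main, line 40
  8 — trim_outliers, line 30
A correct fix: line 17: replace `!=` with `<`.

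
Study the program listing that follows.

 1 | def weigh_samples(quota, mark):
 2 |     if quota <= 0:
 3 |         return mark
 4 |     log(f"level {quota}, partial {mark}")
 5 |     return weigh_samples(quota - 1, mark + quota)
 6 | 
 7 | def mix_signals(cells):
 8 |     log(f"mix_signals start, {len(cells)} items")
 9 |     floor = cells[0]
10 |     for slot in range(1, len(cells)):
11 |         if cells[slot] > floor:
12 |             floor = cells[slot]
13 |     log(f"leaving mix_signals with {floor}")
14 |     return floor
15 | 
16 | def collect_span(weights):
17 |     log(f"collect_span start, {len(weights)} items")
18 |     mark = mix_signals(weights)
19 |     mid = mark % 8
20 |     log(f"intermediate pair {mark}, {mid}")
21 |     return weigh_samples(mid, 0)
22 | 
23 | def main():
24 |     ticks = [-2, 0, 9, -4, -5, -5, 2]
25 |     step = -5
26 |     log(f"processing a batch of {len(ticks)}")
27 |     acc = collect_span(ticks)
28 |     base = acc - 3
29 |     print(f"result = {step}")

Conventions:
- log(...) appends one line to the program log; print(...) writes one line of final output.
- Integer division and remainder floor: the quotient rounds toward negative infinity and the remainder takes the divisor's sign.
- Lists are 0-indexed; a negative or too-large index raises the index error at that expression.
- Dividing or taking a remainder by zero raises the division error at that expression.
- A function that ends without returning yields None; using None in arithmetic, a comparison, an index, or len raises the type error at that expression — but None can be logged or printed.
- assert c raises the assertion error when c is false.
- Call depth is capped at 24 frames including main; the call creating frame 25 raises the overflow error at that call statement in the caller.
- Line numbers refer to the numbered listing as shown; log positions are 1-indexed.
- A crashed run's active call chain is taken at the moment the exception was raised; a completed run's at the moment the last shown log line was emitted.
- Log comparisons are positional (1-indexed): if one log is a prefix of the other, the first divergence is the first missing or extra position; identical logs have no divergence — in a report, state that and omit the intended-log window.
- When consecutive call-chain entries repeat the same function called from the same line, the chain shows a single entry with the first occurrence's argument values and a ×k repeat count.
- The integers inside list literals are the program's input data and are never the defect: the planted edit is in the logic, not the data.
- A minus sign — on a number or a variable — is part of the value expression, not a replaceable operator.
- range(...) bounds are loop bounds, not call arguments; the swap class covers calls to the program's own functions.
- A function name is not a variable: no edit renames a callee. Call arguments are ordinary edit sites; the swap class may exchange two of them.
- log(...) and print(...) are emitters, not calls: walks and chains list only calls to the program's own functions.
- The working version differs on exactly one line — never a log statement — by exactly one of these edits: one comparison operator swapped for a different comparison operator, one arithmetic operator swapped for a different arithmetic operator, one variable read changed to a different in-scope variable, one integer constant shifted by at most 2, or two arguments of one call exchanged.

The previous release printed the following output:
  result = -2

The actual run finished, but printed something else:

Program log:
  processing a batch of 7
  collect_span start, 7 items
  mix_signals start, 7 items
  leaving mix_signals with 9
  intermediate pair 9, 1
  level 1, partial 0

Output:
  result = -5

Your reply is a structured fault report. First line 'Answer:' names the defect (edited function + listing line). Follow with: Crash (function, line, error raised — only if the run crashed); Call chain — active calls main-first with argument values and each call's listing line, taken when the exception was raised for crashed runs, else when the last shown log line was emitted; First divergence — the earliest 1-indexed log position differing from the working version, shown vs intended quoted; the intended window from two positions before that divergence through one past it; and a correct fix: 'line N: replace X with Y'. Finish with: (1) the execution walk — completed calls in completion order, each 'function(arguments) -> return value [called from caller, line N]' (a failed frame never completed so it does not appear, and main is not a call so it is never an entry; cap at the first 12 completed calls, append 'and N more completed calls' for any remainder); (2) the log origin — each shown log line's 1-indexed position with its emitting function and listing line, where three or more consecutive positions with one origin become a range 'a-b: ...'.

Answer: the defect is in main at line 29.
Core observation: Every logged value matches the working version; the printed result is what differs.
Call chain: main -> collect_span([-2, 0, 9, -4, -5, -5, 2]) (called at line 27) -> weigh_samples(1, 0) (called at line 21).
First divergence: none; the two logs match at every position.
Execution walk:
  mix_signals([-2, 0, 9, -4, -5, -5, 2]) -> 9  [called from collect_span, line 18]
  weigh_samples(0, 1) -> 1  [called from weigh_samples, line 5]
  weigh_samples(1, 0) -> 1  [called from collect_span, line 21]
  collect_span([-2, 0, 9, -4, -5, -5, 2]) -> 1  [called from main, line 27]
Log origins:
  1: emitted by main (line 26)
  2: emitted by collect_span (line 17)
  3: emitted by mix_signals (line 8)
  4: emitted by mix_signals (line 13)
  5: emitted by collect_span (line 20)
  6: emitted by weigh_samples (line 4)
A correct fix: line 29: replace `step` with `base`.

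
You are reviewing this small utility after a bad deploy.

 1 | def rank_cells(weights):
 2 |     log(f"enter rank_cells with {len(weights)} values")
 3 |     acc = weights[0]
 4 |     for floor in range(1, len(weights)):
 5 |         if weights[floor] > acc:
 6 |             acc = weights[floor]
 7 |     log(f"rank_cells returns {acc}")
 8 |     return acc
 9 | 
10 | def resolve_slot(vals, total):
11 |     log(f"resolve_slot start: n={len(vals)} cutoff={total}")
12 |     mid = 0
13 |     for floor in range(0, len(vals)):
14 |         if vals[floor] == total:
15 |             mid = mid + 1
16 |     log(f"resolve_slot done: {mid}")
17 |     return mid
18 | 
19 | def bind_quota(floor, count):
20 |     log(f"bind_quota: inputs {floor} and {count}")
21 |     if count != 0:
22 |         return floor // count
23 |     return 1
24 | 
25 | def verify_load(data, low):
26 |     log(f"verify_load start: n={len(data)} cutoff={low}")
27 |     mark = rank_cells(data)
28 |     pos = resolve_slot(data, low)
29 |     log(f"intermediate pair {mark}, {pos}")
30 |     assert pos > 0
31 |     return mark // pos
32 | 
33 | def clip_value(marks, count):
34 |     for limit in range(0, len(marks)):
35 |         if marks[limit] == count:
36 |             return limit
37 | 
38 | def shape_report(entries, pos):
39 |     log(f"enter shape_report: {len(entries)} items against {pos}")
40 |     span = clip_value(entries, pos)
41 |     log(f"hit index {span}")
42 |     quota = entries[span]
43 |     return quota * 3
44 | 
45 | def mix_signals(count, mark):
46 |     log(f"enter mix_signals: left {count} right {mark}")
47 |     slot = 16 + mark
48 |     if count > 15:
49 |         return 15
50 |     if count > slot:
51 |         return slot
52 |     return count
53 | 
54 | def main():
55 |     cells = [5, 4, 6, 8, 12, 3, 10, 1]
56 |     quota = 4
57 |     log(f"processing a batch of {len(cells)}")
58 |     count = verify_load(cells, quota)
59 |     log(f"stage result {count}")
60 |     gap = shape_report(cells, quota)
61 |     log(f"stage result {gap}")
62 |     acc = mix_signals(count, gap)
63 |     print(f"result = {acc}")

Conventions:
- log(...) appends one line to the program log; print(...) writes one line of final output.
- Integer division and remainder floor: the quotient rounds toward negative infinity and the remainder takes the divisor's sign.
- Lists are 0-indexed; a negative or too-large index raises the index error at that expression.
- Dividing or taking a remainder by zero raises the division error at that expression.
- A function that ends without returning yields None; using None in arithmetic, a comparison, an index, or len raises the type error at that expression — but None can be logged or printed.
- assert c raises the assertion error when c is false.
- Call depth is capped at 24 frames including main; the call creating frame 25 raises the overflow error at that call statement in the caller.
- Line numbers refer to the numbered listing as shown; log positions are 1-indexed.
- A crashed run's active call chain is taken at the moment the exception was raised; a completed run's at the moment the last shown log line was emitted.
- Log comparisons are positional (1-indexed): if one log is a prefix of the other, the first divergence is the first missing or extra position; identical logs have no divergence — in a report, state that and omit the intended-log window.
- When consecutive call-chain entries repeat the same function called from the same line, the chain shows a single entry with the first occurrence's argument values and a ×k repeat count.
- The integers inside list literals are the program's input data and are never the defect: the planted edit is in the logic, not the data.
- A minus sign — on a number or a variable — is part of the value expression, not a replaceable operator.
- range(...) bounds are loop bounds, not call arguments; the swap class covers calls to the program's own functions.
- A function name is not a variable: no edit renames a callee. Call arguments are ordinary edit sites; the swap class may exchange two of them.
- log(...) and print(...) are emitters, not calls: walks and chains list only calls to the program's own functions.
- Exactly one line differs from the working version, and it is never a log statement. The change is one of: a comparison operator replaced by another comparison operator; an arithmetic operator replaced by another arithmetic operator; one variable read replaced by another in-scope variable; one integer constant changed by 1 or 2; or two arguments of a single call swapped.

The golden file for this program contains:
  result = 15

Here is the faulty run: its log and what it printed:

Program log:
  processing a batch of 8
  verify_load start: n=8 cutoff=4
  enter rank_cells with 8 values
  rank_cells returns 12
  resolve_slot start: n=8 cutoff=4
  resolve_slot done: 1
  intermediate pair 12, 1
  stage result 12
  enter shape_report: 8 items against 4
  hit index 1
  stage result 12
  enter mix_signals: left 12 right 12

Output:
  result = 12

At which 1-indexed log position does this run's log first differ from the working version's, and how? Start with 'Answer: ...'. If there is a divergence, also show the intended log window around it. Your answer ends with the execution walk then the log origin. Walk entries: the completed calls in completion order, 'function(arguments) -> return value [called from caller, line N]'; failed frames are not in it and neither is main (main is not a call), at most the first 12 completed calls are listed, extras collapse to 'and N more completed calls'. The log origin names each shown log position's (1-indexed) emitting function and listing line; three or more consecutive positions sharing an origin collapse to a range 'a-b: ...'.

Answer: none (the log streams are identical).
Execution walk:
  rank_cells([5, 4, 6, 8, 12, 3, 10, 1]) -> 12  [called from verify_load, line 27]
  resolve_slot([5, 4, 6, 8, 12, 3, 10, 1], 4) -> 1  [called from verify_load, line 28]
  verify_load([5, 4, 6, 8, 12, 3, 10, 1], 4) -> 12  [called from main, line 58]
  clip_value([5, 4, 6, 8, 12, 3, 10, 1], 4) -> 1  [called from shape_report, line 40]
  shape_report([5, 4, 6, 8, 12, 3, 10, 1], 4) -> 12  [called from main, line 60]
  mix_signals(12, 12) -> 12  [called from main, line 62]
Log line origins:
  1: from main, line 57
  2: from verify_load, line 26
  3: from rank_cells, line 2
  4: from rank_cells, line 7
  5: from resolve_slot, line 11
  6: from resolve_slot, line 16
  7: from verify_load, line 29
  8: from main, line 59
  9: from shape_report, line 39
  10: from shape_report, line 41
  11: from main, line 61
  12: from mix_signals, line 46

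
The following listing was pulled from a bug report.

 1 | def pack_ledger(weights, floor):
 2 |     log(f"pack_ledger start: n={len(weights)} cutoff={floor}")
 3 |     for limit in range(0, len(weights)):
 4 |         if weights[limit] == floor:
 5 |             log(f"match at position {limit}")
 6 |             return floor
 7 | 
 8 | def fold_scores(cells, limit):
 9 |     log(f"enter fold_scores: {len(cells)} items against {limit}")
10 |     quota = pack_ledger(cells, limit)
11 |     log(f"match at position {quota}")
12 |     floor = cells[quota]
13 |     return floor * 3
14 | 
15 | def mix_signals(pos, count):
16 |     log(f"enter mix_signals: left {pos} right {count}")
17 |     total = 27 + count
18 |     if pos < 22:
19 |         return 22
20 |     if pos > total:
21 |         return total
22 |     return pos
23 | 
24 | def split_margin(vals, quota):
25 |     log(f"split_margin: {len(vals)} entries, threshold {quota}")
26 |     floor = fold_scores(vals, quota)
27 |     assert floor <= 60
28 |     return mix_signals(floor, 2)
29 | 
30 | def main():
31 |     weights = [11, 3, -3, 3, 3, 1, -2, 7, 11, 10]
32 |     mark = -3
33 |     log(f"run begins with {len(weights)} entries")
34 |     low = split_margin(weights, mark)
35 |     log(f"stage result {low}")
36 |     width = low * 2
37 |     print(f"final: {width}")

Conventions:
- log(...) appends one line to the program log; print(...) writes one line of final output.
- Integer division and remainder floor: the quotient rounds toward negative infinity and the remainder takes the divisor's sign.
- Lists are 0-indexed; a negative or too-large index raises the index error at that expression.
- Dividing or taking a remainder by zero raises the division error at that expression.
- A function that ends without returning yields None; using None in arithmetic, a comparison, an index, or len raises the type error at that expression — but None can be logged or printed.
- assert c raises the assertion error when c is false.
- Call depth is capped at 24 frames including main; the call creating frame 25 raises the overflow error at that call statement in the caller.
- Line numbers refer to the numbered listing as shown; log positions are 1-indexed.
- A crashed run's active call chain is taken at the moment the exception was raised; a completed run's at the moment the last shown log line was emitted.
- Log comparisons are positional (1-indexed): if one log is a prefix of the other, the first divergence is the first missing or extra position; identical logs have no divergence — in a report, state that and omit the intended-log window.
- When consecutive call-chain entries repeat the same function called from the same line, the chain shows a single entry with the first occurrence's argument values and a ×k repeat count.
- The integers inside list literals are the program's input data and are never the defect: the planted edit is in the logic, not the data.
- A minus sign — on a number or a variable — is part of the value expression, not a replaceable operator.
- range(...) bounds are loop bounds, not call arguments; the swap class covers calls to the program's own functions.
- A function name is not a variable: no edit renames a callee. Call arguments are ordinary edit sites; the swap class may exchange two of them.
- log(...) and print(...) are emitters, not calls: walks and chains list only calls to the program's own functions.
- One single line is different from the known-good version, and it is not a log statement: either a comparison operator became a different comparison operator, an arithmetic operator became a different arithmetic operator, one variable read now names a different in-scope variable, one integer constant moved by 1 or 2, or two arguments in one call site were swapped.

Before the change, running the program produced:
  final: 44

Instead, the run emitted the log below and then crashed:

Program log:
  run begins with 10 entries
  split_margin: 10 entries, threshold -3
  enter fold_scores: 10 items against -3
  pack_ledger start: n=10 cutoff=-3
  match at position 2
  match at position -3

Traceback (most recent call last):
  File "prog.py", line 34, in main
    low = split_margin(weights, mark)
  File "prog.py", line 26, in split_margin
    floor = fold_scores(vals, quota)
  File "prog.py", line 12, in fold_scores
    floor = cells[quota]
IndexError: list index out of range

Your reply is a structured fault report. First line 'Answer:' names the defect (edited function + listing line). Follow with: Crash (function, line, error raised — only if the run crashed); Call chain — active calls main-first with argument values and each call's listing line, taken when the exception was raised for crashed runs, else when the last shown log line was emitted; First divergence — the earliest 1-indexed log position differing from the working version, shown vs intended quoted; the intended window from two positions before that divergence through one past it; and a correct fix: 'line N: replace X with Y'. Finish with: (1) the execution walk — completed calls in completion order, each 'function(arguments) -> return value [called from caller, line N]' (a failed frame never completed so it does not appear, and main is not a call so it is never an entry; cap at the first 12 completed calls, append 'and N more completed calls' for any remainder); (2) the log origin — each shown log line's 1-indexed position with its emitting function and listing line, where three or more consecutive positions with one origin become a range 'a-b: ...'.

Answer: the defect is in pack_ledger at line 6.
The tell: Position 6 is the first bad log line: 'match at position -3' should read 'match at position 2'.
Crash: fold_scores, line 12, IndexError.
Call chain: main -> split_margin([11, 3, -3, 3, 3, 1, -2, 7, 11, 10], -3) (called at line 34) -> fold_scores([11, 3, -3, 3, 3, 1, -2, 7, 11, 10], -3) (called at line 26).
First divergence: position 6 — the shown line 'match at position -3' should read 'match at position 2'.
Intended log window:
  4: pack_ledger start: n=10 cutoff=-3
  5: match at position 2
  6: match at position 2
  7: enter mix_signals: left -9 right 2
Execution walk:
  pack_ledger([11, 3, -3, 3, 3, 1, -2, 7, 11, 10], -3) -> -3  [called from fold_scores, line 10]
Log origins:
  1: emitted by main (line 33)
  2: emitted by split_margin (line 25)
  3: emitted by fold_scores (line 9)
  4: emitted by pack_ledger (line 2)
  5: emitted by pack_ledger (line 5)
  6: emitted by fold_scores (line 11)
A correct fix: line 6: replace `floor` with `limit`.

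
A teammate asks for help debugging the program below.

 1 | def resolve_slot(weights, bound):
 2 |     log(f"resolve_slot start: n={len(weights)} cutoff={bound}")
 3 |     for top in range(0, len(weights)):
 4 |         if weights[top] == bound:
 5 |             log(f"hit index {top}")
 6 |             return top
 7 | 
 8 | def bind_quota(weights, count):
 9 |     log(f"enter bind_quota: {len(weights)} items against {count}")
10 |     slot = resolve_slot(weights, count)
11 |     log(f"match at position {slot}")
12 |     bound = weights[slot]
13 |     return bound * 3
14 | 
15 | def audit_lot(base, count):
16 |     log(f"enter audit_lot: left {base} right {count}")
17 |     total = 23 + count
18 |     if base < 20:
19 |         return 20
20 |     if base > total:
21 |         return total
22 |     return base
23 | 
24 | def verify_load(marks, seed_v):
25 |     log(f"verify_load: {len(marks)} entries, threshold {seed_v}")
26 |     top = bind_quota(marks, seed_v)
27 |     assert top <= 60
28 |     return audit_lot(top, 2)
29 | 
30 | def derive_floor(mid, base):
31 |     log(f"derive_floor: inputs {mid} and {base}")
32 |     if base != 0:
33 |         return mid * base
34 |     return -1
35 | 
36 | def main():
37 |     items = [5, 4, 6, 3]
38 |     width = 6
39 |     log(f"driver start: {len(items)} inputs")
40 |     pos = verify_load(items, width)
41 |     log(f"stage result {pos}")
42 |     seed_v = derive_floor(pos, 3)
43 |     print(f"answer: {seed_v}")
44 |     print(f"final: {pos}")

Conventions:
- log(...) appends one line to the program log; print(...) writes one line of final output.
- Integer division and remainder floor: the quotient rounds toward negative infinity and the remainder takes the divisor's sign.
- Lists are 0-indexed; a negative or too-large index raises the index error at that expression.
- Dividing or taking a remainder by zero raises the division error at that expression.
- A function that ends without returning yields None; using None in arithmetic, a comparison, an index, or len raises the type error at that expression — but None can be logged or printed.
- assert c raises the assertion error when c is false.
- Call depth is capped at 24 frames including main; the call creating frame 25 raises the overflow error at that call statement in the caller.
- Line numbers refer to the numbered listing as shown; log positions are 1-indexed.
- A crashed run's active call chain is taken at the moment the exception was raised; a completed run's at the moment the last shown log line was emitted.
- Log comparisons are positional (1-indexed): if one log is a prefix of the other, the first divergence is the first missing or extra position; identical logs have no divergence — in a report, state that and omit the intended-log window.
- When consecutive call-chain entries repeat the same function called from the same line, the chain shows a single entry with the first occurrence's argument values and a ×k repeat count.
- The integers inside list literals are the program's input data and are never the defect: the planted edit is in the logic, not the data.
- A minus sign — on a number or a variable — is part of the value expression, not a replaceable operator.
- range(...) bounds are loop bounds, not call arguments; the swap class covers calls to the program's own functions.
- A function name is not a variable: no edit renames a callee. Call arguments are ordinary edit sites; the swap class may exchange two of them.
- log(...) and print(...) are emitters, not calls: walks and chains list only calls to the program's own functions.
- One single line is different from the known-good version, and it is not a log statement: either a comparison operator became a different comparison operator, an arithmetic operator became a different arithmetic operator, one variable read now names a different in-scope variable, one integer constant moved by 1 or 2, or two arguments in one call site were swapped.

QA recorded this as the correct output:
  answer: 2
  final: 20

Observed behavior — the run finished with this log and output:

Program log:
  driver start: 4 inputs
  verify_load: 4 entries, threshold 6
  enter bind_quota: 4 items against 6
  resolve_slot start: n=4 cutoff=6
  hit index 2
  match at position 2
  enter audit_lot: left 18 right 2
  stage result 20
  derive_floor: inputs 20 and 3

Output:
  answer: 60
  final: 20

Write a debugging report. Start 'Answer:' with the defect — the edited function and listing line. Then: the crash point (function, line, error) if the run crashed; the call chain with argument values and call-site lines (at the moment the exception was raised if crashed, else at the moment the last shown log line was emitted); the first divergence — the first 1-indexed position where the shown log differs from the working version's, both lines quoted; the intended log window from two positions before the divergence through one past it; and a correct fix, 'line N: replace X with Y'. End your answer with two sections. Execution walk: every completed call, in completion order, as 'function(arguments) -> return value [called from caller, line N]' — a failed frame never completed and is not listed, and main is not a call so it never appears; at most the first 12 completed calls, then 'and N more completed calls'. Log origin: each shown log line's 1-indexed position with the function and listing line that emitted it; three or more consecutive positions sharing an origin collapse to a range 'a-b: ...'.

Answer: the defect is in derive_floor at line 33.
The tell: Log streams are identical — the defect surfaces only in the printed output.
Call chain: main -> derive_floor(20, 3) (called at line 42).
First divergence: none (the log streams are identical).
Execution walk:
  resolve_slot([5, 4, 6, 3], 6) -> 2  [called from bind_quota, line 10]
  bind_quota([5, 4, 6, 3], 6) -> 18  [called from verify_load, line 26]
  audit_lot(18, 2) -> 20  [called from verify_load, line 28]
  verify_load([5, 4, 6, 3], 6) -> 20  [called from main, line 40]
  derive_floor(20, 3) -> 60  [called from main, line 42]
Origin of each log line:
  1: logged in main at line 39
  2: logged in verify_load at line 25
  3: logged in bind_quota at line 9
  4: logged in resolve_slot at line 2
  5: logged in resolve_slot at line 5
  6: logged in bind_quota at line 11
  7: logged in audit_lot at line 16
  8: logged in main at line 41
  9: logged in derive_floor at line 31
A correct fix: line 33: replace `*` with `%`.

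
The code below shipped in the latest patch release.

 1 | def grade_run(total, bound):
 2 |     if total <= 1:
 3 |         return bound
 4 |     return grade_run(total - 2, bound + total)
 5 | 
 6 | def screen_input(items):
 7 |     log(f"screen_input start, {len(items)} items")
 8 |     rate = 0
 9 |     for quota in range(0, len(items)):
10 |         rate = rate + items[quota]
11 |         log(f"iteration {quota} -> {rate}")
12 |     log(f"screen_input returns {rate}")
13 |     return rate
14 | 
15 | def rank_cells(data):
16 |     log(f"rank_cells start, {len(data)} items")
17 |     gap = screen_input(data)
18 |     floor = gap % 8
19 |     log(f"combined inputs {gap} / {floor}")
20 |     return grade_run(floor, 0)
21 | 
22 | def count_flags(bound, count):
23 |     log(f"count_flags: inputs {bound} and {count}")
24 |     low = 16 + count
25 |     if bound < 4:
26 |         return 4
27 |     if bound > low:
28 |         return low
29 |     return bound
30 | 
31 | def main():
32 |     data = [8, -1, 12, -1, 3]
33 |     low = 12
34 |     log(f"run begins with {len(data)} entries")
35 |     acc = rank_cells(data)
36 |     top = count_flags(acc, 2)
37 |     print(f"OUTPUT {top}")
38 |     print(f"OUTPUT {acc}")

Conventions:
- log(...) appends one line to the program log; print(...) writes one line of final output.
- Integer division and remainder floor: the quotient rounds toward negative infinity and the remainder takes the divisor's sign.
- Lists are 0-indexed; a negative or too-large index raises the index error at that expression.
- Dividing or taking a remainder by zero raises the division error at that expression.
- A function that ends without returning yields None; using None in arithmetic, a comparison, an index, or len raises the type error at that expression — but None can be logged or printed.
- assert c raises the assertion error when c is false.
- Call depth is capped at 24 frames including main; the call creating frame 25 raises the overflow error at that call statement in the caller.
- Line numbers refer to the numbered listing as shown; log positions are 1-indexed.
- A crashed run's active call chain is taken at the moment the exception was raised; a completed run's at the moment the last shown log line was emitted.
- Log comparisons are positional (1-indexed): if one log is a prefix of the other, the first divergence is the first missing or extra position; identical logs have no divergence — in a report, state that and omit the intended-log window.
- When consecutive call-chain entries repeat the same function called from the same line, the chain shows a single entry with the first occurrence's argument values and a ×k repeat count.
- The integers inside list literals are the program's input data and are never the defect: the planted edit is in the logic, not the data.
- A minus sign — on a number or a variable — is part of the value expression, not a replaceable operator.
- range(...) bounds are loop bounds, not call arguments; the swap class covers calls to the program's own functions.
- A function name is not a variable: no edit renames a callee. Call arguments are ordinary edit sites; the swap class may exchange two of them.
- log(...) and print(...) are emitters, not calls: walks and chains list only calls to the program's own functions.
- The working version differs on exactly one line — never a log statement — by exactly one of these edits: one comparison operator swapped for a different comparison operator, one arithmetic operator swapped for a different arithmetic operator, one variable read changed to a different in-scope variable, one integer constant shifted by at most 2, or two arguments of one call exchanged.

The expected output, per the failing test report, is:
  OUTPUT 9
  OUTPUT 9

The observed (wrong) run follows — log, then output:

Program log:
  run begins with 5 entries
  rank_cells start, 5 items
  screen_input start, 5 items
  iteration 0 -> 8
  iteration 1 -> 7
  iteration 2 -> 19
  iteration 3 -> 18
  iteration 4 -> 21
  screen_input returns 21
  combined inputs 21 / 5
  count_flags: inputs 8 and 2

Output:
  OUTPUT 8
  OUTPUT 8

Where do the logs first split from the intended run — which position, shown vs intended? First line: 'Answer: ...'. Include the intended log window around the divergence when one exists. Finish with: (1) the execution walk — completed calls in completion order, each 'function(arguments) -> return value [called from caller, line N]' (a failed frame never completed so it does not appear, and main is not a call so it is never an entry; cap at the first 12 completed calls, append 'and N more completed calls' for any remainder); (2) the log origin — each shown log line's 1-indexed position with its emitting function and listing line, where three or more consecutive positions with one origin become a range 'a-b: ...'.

Answer: position 11 — the shown line 'count_flags: inputs 8 and 2' should read 'count_flags: inputs 9 and 2'.
Intended log window:
  9: screen_input returns 21
  10: combined inputs 21 / 5
  11: count_flags: inputs 9 and 2
Execution walk:
  screen_input([8, -1, 12, -1, 3]) -> 21  [called from rank_cells, line 17]
  grade_run(1, 8) -> 8  [called from grade_run, line 4]
  grade_run(3, 5) -> 8  [called from grade_run, line 4]
  grade_run(5, 0) -> 8  [called from rank_cells, line 20]
  rank_cells([8, -1, 12, -1, 3]) -> 8  [called from main, line 35]
  count_flags(8, 2) -> 8  [called from main, line 36]
Origin of each log line:
  1 — main, line 34
  2 — rank_cells, line 16
  3 — screen_input, line 7
  4-8 — screen_input, line 11
  9 — screen_input, line 12
  10 — rank_cells, line 19
  11 — count_flags, line 23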